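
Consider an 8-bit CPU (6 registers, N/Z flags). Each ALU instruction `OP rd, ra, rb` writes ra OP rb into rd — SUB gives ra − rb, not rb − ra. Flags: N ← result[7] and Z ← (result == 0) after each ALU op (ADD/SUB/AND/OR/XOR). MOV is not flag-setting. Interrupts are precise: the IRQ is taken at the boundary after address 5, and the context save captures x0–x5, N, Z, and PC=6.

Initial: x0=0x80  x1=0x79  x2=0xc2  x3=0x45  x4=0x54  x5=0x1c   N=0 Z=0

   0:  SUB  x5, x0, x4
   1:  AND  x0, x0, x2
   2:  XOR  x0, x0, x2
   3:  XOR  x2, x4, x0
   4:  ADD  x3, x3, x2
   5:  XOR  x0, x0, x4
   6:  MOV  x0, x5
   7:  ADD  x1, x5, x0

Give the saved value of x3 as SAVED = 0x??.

after  0: x0=0x80 x1=0x79 x2=0xc2 x3=0x45 x4=0x54 x5=0x2c  N=0 Z=0
after  1: x0=0x80 x1=0x79 x2=0xc2 x3=0x45 x4=0x54 x5=0x2c  N=1 Z=0
after  2: x0=0x42 x1=0x79 x2=0xc2 x3=0x45 x4=0x54 x5=0x2c  N=0 Z=0
after  3: x0=0x42 x1=0x79 x2=0x16 x3=0x45 x4=0x54 x5=0x2c  N=0 Z=0
after  4: x0=0x42 x1=0x79 x2=0x16 x3=0x5b x4=0x54 x5=0x2c  N=0 Z=0
after  5: x0=0x16 x1=0x79 x2=0x16 x3=0x5b x4=0x54 x5=0x2c  N=0 Z=0
-- IRQ taken; context saved, return-PC = 6 --

SAVED = 0x5b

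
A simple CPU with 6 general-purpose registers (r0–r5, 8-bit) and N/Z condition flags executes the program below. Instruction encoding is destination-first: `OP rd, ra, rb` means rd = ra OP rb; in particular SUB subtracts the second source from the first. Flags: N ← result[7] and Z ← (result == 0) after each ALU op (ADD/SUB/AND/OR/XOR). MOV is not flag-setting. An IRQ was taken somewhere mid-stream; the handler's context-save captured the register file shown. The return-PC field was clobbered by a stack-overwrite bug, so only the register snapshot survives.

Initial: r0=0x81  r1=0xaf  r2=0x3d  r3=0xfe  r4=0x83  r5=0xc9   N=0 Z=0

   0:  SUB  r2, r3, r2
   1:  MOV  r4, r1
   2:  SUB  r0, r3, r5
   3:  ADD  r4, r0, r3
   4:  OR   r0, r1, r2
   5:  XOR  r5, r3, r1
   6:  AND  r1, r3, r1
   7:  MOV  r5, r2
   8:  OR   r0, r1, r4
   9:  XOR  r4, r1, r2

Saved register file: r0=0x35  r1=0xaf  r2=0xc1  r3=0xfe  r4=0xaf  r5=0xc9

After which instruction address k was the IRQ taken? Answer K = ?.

after  0: r0=0x81 r1=0xaf r2=0xc1 r3=0xfe r4=0x83 r5=0xc9  N=1 Z=0
after  1: r0=0x81 r1=0xaf r2=0xc1 r3=0xfe r4=0xaf r5=0xc9  N=1 Z=0
after  2: r0=0x35 r1=0xaf r2=0xc1 r3=0xfe r4=0xaf r5=0xc9  N=0 Z=0
-- IRQ taken; context saved, return-PC = 3 --

K = 2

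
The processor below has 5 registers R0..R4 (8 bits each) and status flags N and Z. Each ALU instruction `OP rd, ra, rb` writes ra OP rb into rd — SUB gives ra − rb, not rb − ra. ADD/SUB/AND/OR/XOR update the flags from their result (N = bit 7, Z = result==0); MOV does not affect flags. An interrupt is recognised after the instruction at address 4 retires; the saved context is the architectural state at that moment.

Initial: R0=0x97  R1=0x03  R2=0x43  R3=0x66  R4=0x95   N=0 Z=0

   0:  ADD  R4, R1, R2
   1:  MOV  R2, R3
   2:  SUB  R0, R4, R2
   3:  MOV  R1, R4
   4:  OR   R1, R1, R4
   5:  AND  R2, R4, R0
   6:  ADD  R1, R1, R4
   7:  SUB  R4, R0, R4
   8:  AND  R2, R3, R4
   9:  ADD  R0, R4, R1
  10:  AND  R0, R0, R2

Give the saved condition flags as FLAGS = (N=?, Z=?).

after  0: R0=0x97 R1=0x03 R2=0x43 R3=0x66 R4=0x46  N=0 Z=0
after  1: R0=0x97 R1=0x03 R2=0x66 R3=0x66 R4=0x46  N=0 Z=0
after  2: R0=0xe0 R1=0x03 R2=0x66 R3=0x66 R4=0x46  N=1 Z=0
after  3: R0=0xe0 R1=0x46 R2=0x66 R3=0x66 R4=0x46  N=1 Z=0
after  4: R0=0xe0 R1=0x46 R2=0x66 R3=0x66 R4=0x46  N=0 Z=0
-- IRQ taken; context saved, return-PC = 5 --

FLAGS = (N=0, Z=0)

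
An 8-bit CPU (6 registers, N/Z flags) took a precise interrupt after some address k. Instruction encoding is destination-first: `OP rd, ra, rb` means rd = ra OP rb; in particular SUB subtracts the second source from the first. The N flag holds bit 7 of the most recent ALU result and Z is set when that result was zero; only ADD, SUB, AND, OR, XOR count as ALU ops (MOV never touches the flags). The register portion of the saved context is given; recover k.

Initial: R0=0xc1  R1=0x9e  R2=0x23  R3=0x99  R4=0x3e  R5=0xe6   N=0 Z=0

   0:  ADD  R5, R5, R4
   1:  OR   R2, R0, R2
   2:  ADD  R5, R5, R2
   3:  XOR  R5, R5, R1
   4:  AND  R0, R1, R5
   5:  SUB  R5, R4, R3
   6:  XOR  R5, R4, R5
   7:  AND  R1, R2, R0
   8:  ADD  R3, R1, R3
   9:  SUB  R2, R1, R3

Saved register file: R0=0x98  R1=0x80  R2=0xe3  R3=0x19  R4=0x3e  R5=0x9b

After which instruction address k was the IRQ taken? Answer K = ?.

K = 8

after  0: R0=0xc1 R1=0x9e R2=0x23 R3=0x99 R4=0x3e R5=0x24  N=0 Z=0
after  1: R0=0xc1 R1=0x9e R2=0xe3 R3=0x99 R4=0x3e R5=0x24  N=1 Z=0
after  2: R0=0xc1 R1=0x9e R2=0xe3 R3=0x99 R4=0x3e R5=0x07  N=0 Z=0
after  3: R0=0xc1 R1=0x9e R2=0xe3 R3=0x99 R4=0x3e R5=0x99  N=1 Z=0
after  4: R0=0x98 R1=0x9e R2=0xe3 R3=0x99 R4=0x3e R5=0x99  N=1 Z=0
after  5: R0=0x98 R1=0x9e R2=0xe3 R3=0x99 R4=0x3e R5=0xa5  N=1 Z=0
after  6: R0=0x98 R1=0x9e R2=0xe3 R3=0x99 R4=0x3e R5=0x9b  N=1 Z=0
after  7: R0=0x98 R1=0x80 R2=0xe3 R3=0x99 R4=0x3e R5=0x9b  N=1 Z=0
after  8: R0=0x98 R1=0x80 R2=0xe3 R3=0x19 R4=0x3e R5=0x9b  N=0 Z=0
-- IRQ taken; context saved, return-PC = 9 --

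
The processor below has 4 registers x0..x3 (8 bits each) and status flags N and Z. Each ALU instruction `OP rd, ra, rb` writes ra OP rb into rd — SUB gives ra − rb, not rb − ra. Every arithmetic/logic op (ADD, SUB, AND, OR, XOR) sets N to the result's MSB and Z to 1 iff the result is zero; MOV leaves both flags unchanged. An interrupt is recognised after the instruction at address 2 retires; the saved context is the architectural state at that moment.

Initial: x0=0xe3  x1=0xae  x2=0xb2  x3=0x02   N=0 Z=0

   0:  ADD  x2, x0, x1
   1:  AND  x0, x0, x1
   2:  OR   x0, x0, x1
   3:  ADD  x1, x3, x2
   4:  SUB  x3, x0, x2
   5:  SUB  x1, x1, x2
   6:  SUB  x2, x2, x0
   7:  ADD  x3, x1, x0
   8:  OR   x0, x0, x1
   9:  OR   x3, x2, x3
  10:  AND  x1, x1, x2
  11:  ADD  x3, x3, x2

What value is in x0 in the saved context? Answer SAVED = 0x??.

after  0: x0=0xe3 x1=0xae x2=0x91 x3=0x02  N=1 Z=0
after  1: x0=0xa2 x1=0xae x2=0x91 x3=0x02  N=1 Z=0
after  2: x0=0xae x1=0xae x2=0x91 x3=0x02  N=1 Z=0
-- IRQ taken; context saved, return-PC = 3 --

SAVED = 0xae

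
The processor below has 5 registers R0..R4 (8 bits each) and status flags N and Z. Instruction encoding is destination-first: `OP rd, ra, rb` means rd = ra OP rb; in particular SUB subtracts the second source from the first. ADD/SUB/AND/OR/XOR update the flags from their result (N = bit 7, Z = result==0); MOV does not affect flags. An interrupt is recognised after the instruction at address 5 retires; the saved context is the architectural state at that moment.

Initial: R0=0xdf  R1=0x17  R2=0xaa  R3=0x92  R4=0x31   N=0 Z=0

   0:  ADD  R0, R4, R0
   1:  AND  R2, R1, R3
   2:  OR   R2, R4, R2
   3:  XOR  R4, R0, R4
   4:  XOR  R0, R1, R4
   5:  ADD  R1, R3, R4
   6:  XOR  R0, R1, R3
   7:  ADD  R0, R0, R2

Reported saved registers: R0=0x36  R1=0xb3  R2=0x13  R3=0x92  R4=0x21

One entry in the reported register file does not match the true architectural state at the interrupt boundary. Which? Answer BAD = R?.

BAD = R2

after  0: R0=0x10 R1=0x17 R2=0xaa R3=0x92 R4=0x31  N=0 Z=0
after  1: R0=0x10 R1=0x17 R2=0x12 R3=0x92 R4=0x31  N=0 Z=0
after  2: R0=0x10 R1=0x17 R2=0x33 R3=0x92 R4=0x31  N=0 Z=0
after  3: R0=0x10 R1=0x17 R2=0x33 R3=0x92 R4=0x21  N=0 Z=0
after  4: R0=0x36 R1=0x17 R2=0x33 R3=0x92 R4=0x21  N=0 Z=0
after  5: R0=0x36 R1=0xb3 R2=0x33 R3=0x92 R4=0x21  N=1 Z=0
-- IRQ taken; context saved, return-PC = 6 --
mismatch: R2: reported 0x13 vs actual 0x33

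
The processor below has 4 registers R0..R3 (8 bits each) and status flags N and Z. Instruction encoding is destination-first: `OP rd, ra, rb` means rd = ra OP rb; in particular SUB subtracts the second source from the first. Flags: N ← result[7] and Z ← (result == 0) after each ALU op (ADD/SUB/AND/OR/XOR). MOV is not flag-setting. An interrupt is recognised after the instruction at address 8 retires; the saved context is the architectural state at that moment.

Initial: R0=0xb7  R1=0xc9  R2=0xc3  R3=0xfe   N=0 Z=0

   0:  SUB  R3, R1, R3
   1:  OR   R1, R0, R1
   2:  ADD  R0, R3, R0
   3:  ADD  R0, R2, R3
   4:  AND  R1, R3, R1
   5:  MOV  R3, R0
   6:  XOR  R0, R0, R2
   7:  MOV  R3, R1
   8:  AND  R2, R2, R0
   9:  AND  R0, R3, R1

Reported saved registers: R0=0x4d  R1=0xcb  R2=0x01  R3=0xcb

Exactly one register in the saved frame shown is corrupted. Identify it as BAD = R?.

BAD = R2

after  0: R0=0xb7 R1=0xc9 R2=0xc3 R3=0xcb  N=1 Z=0
after  1: R0=0xb7 R1=0xff R2=0xc3 R3=0xcb  N=1 Z=0
after  2: R0=0x82 R1=0xff R2=0xc3 R3=0xcb  N=1 Z=0
after  3: R0=0x8e R1=0xff R2=0xc3 R3=0xcb  N=1 Z=0
after  4: R0=0x8e R1=0xcb R2=0xc3 R3=0xcb  N=1 Z=0
after  5: R0=0x8e R1=0xcb R2=0xc3 R3=0x8e  N=1 Z=0
after  6: R0=0x4d R1=0xcb R2=0xc3 R3=0x8e  N=0 Z=0
after  7: R0=0x4d R1=0xcb R2=0xc3 R3=0xcb  N=0 Z=0
after  8: R0=0x4d R1=0xcb R2=0x41 R3=0xcb  N=0 Z=0
-- IRQ taken; context saved, return-PC = 9 --
mismatch: R2: reported 0x01 vs actual 0x41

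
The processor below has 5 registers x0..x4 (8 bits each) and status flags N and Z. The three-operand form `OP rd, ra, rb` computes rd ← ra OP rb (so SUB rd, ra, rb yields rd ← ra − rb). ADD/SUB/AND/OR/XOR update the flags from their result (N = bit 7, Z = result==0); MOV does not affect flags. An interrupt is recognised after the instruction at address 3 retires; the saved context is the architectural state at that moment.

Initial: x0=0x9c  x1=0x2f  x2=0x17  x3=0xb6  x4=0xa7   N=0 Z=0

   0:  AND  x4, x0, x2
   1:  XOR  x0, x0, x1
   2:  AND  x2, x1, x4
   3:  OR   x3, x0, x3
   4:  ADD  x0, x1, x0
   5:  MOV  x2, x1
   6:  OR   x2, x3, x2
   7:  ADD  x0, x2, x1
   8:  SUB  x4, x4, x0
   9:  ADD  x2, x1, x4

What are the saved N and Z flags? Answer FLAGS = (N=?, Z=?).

FLAGS = (N=1, Z=0)

after  0: x0=0x9c x1=0x2f x2=0x17 x3=0xb6 x4=0x14  N=0 Z=0
after  1: x0=0xb3 x1=0x2f x2=0x17 x3=0xb6 x4=0x14  N=1 Z=0
after  2: x0=0xb3 x1=0x2f x2=0x04 x3=0xb6 x4=0x14  N=0 Z=0
after  3: x0=0xb3 x1=0x2f x2=0x04 x3=0xb7 x4=0x14  N=1 Z=0
-- IRQ taken; context saved, return-PC = 4 --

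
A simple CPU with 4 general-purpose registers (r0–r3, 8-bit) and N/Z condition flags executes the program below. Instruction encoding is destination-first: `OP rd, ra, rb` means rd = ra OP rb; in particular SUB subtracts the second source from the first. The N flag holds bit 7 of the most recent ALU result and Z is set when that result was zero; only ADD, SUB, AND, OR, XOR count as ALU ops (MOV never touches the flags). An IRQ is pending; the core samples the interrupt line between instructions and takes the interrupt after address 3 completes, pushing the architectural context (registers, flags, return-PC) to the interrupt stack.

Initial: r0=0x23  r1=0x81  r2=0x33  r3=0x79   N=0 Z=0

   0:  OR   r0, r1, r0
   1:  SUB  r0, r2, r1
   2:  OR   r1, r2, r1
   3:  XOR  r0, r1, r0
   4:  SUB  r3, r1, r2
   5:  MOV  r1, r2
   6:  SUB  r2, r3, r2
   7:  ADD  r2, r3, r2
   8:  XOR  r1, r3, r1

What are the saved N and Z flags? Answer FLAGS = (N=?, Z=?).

after  0: r0=0xa3 r1=0x81 r2=0x33 r3=0x79  N=1 Z=0
after  1: r0=0xb2 r1=0x81 r2=0x33 r3=0x79  N=1 Z=0
after  2: r0=0xb2 r1=0xb3 r2=0x33 r3=0x79  N=1 Z=0
after  3: r0=0x01 r1=0xb3 r2=0x33 r3=0x79  N=0 Z=0
-- IRQ taken; context saved, return-PC = 4 --

FLAGS = (N=0, Z=0)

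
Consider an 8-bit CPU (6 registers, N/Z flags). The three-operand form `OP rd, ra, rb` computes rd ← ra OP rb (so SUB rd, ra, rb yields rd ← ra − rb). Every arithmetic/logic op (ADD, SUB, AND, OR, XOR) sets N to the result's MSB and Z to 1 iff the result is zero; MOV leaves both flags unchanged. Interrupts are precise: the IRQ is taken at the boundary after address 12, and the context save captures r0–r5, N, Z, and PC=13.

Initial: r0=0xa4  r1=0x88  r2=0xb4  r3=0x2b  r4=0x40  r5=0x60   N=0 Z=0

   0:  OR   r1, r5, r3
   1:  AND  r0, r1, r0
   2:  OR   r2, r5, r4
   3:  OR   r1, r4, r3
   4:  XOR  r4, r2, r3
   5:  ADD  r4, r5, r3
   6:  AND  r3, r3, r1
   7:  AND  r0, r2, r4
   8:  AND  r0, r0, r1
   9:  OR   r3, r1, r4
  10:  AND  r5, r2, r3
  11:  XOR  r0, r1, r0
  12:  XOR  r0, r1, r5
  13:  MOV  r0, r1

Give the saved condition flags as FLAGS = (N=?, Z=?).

after  0: r0=0xa4 r1=0x6b r2=0xb4 r3=0x2b r4=0x40 r5=0x60  N=0 Z=0
after  1: r0=0x20 r1=0x6b r2=0xb4 r3=0x2b r4=0x40 r5=0x60  N=0 Z=0
after  2: r0=0x20 r1=0x6b r2=0x60 r3=0x2b r4=0x40 r5=0x60  N=0 Z=0
after  3: r0=0x20 r1=0x6b r2=0x60 r3=0x2b r4=0x40 r5=0x60  N=0 Z=0
after  4: r0=0x20 r1=0x6b r2=0x60 r3=0x2b r4=0x4b r5=0x60  N=0 Z=0
after  5: r0=0x20 r1=0x6b r2=0x60 r3=0x2b r4=0x8b r5=0x60  N=1 Z=0
after  6: r0=0x20 r1=0x6b r2=0x60 r3=0x2b r4=0x8b r5=0x60  N=0 Z=0
after  7: r0=0x00 r1=0x6b r2=0x60 r3=0x2b r4=0x8b r5=0x60  N=0 Z=1
after  8: r0=0x00 r1=0x6b r2=0x60 r3=0x2b r4=0x8b r5=0x60  N=0 Z=1
after  9: r0=0x00 r1=0x6b r2=0x60 r3=0xeb r4=0x8b r5=0x60  N=1 Z=0
after 10: r0=0x00 r1=0x6b r2=0x60 r3=0xeb r4=0x8b r5=0x60  N=0 Z=0
after 11: r0=0x6b r1=0x6b r2=0x60 r3=0xeb r4=0x8b r5=0x60  N=0 Z=0
after 12: r0=0x0b r1=0x6b r2=0x60 r3=0xeb r4=0x8b r5=0x60  N=0 Z=0
-- IRQ taken; context saved, return-PC = 13 --

FLAGS = (N=0, Z=0)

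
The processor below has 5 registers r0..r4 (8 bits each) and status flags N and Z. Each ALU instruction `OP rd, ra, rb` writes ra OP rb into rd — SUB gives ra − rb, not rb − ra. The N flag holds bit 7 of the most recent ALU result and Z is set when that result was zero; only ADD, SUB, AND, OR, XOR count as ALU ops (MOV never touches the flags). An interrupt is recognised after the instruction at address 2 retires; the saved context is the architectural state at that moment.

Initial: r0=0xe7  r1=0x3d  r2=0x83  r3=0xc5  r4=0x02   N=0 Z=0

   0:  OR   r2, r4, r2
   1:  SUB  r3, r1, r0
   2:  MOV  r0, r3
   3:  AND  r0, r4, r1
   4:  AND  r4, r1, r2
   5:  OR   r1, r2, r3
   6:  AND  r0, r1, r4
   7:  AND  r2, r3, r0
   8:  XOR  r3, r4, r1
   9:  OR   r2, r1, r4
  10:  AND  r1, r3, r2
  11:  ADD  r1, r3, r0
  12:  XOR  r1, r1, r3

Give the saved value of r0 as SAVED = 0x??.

after  0: r0=0xe7 r1=0x3d r2=0x83 r3=0xc5 r4=0x02  N=1 Z=0
after  1: r0=0xe7 r1=0x3d r2=0x83 r3=0x56 r4=0x02  N=0 Z=0
after  2: r0=0x56 r1=0x3d r2=0x83 r3=0x56 r4=0x02  N=0 Z=0
-- IRQ taken; context saved, return-PC = 3 --

SAVED = 0x56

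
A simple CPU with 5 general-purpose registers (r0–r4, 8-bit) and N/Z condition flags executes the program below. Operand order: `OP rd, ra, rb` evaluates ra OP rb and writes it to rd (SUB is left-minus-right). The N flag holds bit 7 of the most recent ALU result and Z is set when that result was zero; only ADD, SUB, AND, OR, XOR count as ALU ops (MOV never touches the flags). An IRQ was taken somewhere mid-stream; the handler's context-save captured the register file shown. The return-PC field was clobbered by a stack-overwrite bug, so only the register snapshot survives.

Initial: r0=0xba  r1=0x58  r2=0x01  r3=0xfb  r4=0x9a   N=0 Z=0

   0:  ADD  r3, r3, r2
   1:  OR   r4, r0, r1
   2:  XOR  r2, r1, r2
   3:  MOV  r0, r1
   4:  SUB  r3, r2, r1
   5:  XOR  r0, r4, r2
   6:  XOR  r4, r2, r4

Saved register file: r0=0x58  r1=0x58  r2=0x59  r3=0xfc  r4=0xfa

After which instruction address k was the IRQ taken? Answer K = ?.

K = 3

after  0: r0=0xba r1=0x58 r2=0x01 r3=0xfc r4=0x9a  N=1 Z=0
after  1: r0=0xba r1=0x58 r2=0x01 r3=0xfc r4=0xfa  N=1 Z=0
after  2: r0=0xba r1=0x58 r2=0x59 r3=0xfc r4=0xfa  N=0 Z=0
after  3: r0=0x58 r1=0x58 r2=0x59 r3=0xfc r4=0xfa  N=0 Z=0
-- IRQ taken; context saved, return-PC = 4 --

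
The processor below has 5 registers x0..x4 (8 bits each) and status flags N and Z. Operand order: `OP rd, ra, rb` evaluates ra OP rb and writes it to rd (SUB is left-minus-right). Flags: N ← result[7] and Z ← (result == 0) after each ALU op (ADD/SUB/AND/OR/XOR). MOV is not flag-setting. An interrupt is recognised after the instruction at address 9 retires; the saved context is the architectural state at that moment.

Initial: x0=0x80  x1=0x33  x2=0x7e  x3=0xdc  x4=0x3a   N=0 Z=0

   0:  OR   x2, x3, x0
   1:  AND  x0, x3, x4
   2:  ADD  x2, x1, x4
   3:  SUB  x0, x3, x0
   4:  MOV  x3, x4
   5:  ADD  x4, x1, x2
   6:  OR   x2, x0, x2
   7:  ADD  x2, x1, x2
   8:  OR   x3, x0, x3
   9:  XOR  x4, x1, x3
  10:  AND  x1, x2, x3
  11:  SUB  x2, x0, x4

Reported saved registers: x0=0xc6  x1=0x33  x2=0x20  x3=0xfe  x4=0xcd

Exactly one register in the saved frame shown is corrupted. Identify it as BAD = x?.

after  0: x0=0x80 x1=0x33 x2=0xdc x3=0xdc x4=0x3a  N=1 Z=0
after  1: x0=0x18 x1=0x33 x2=0xdc x3=0xdc x4=0x3a  N=0 Z=0
after  2: x0=0x18 x1=0x33 x2=0x6d x3=0xdc x4=0x3a  N=0 Z=0
after  3: x0=0xc4 x1=0x33 x2=0x6d x3=0xdc x4=0x3a  N=1 Z=0
after  4: x0=0xc4 x1=0x33 x2=0x6d x3=0x3a x4=0x3a  N=1 Z=0
after  5: x0=0xc4 x1=0x33 x2=0x6d x3=0x3a x4=0xa0  N=1 Z=0
after  6: x0=0xc4 x1=0x33 x2=0xed x3=0x3a x4=0xa0  N=1 Z=0
after  7: x0=0xc4 x1=0x33 x2=0x20 x3=0x3a x4=0xa0  N=0 Z=0
after  8: x0=0xc4 x1=0x33 x2=0x20 x3=0xfe x4=0xa0  N=1 Z=0
after  9: x0=0xc4 x1=0x33 x2=0x20 x3=0xfe x4=0xcd  N=1 Z=0
-- IRQ taken; context saved, return-PC = 10 --
mismatch: x0: reported 0xc6 vs actual 0xc4

BAD = x0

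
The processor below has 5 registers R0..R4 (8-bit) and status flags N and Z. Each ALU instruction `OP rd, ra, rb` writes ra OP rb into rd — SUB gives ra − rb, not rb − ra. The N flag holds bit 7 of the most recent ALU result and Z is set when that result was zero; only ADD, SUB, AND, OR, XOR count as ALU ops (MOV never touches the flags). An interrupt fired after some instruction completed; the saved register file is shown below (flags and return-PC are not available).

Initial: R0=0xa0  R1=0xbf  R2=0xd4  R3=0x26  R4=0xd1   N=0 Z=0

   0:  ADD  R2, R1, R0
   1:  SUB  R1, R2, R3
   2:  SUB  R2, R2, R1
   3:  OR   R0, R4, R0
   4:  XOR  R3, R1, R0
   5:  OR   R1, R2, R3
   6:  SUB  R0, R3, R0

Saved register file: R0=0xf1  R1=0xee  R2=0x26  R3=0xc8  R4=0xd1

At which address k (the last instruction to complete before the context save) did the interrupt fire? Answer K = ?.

after  0: R0=0xa0 R1=0xbf R2=0x5f R3=0x26 R4=0xd1  N=0 Z=0
after  1: R0=0xa0 R1=0x39 R2=0x5f R3=0x26 R4=0xd1  N=0 Z=0
after  2: R0=0xa0 R1=0x39 R2=0x26 R3=0x26 R4=0xd1  N=0 Z=0
after  3: R0=0xf1 R1=0x39 R2=0x26 R3=0x26 R4=0xd1  N=1 Z=0
after  4: R0=0xf1 R1=0x39 R2=0x26 R3=0xc8 R4=0xd1  N=1 Z=0
after  5: R0=0xf1 R1=0xee R2=0x26 R3=0xc8 R4=0xd1  N=1 Z=0
-- IRQ taken; context saved, return-PC = 6 --

K = 5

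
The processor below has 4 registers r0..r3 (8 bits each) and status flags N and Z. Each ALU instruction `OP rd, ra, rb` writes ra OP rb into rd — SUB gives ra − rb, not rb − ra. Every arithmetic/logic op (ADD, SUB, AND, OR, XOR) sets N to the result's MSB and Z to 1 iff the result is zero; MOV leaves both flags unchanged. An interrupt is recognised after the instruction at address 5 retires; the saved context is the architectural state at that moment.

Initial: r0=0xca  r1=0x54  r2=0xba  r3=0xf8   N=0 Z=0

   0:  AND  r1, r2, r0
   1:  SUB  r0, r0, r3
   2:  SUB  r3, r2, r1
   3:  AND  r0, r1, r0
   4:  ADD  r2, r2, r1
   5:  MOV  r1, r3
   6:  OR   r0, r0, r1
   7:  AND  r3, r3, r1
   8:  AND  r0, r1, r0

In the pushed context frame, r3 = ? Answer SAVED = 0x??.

SAVED = 0x30

after  0: r0=0xca r1=0x8a r2=0xba r3=0xf8  N=1 Z=0
after  1: r0=0xd2 r1=0x8a r2=0xba r3=0xf8  N=1 Z=0
after  2: r0=0xd2 r1=0x8a r2=0xba r3=0x30  N=0 Z=0
after  3: r0=0x82 r1=0x8a r2=0xba r3=0x30  N=1 Z=0
after  4: r0=0x82 r1=0x8a r2=0x44 r3=0x30  N=0 Z=0
after  5: r0=0x82 r1=0x30 r2=0x44 r3=0x30  N=0 Z=0
-- IRQ taken; context saved, return-PC = 6 --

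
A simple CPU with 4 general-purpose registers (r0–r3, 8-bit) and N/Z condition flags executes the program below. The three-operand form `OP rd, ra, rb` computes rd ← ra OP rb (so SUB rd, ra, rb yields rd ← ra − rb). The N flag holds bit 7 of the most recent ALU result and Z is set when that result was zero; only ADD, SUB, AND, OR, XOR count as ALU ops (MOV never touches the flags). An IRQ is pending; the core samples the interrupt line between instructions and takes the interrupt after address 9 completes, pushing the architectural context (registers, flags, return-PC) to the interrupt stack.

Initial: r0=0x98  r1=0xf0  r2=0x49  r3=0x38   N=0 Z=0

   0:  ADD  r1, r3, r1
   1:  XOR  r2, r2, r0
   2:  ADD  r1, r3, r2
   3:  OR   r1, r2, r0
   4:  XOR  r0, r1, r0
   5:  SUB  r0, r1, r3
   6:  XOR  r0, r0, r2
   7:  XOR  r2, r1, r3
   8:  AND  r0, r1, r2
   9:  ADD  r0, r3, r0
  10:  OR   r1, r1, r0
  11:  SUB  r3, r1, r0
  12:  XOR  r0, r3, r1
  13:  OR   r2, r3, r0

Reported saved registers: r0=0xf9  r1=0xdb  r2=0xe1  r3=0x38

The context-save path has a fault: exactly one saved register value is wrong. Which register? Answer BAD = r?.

after  0: r0=0x98 r1=0x28 r2=0x49 r3=0x38  N=0 Z=0
after  1: r0=0x98 r1=0x28 r2=0xd1 r3=0x38  N=1 Z=0
after  2: r0=0x98 r1=0x09 r2=0xd1 r3=0x38  N=0 Z=0
after  3: r0=0x98 r1=0xd9 r2=0xd1 r3=0x38  N=1 Z=0
after  4: r0=0x41 r1=0xd9 r2=0xd1 r3=0x38  N=0 Z=0
after  5: r0=0xa1 r1=0xd9 r2=0xd1 r3=0x38  N=1 Z=0
after  6: r0=0x70 r1=0xd9 r2=0xd1 r3=0x38  N=0 Z=0
after  7: r0=0x70 r1=0xd9 r2=0xe1 r3=0x38  N=1 Z=0
after  8: r0=0xc1 r1=0xd9 r2=0xe1 r3=0x38  N=1 Z=0
after  9: r0=0xf9 r1=0xd9 r2=0xe1 r3=0x38  N=1 Z=0
-- IRQ taken; context saved, return-PC = 10 --
mismatch: r1: reported 0xdb vs actual 0xd9

BAD = r1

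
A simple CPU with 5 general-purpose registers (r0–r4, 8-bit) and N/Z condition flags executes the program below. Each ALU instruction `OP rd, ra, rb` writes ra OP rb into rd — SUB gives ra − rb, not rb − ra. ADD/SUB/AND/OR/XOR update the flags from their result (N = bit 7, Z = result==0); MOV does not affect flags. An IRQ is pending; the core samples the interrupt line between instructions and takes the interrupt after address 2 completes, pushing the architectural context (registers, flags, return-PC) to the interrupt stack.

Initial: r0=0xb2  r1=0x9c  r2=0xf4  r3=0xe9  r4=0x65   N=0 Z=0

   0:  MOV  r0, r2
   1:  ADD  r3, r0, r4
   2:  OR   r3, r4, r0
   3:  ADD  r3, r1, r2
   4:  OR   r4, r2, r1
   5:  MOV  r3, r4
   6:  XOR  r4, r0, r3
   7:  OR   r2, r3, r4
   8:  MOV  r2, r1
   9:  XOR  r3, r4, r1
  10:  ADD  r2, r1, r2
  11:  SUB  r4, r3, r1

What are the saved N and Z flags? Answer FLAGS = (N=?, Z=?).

FLAGS = (N=1, Z=0)

after  0: r0=0xf4 r1=0x9c r2=0xf4 r3=0xe9 r4=0x65  N=0 Z=0
after  1: r0=0xf4 r1=0x9c r2=0xf4 r3=0x59 r4=0x65  N=0 Z=0
after  2: r0=0xf4 r1=0x9c r2=0xf4 r3=0xf5 r4=0x65  N=1 Z=0
-- IRQ taken; context saved, return-PC = 3 --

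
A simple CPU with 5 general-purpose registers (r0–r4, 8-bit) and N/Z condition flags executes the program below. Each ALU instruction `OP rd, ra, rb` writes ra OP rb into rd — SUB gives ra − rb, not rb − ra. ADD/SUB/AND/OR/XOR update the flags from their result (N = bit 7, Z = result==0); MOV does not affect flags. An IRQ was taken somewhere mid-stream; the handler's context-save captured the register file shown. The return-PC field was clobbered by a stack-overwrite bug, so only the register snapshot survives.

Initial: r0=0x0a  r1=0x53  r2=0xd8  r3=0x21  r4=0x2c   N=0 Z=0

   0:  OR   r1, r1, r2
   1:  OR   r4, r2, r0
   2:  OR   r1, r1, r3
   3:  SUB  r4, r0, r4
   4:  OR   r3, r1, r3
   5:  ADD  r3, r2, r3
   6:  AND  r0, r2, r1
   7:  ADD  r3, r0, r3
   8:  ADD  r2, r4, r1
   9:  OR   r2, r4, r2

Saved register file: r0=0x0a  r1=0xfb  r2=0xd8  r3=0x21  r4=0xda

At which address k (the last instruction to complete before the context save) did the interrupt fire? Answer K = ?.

after  0: r0=0x0a r1=0xdb r2=0xd8 r3=0x21 r4=0x2c  N=1 Z=0
after  1: r0=0x0a r1=0xdb r2=0xd8 r3=0x21 r4=0xda  N=1 Z=0
after  2: r0=0x0a r1=0xfb r2=0xd8 r3=0x21 r4=0xda  N=1 Z=0
-- IRQ taken; context saved, return-PC = 3 --

K = 2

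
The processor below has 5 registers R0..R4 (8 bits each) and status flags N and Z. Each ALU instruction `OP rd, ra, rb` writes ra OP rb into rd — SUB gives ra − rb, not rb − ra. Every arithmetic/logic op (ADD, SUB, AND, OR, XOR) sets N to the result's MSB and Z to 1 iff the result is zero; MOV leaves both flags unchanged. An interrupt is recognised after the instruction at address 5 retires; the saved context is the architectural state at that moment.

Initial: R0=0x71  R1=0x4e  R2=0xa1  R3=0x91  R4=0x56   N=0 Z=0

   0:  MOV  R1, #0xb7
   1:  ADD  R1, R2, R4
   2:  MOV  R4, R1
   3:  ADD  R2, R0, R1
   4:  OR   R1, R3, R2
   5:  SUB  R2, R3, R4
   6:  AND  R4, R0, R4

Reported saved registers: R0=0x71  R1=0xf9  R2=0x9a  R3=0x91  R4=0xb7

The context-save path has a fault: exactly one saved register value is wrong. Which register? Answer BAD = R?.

BAD = R4

after  0: R0=0x71 R1=0xb7 R2=0xa1 R3=0x91 R4=0x56  N=0 Z=0
after  1: R0=0x71 R1=0xf7 R2=0xa1 R3=0x91 R4=0x56  N=1 Z=0
after  2: R0=0x71 R1=0xf7 R2=0xa1 R3=0x91 R4=0xf7  N=1 Z=0
after  3: R0=0x71 R1=0xf7 R2=0x68 R3=0x91 R4=0xf7  N=0 Z=0
after  4: R0=0x71 R1=0xf9 R2=0x68 R3=0x91 R4=0xf7  N=1 Z=0
after  5: R0=0x71 R1=0xf9 R2=0x9a R3=0x91 R4=0xf7  N=1 Z=0
-- IRQ taken; context saved, return-PC = 6 --
mismatch: R4: reported 0xb7 vs actual 0xf7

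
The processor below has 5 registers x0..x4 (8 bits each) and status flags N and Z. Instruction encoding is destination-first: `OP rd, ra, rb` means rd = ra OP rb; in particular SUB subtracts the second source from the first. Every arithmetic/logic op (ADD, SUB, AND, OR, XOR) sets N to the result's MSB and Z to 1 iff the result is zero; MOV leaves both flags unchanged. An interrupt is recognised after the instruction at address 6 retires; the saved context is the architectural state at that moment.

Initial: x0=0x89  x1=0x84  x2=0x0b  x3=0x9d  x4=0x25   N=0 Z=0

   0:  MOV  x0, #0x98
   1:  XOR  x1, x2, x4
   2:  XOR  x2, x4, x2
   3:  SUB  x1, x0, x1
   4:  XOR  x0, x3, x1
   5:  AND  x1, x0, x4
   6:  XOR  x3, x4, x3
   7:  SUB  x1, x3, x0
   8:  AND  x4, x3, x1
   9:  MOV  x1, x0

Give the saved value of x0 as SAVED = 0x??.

SAVED = 0xf7

after  0: x0=0x98 x1=0x84 x2=0x0b x3=0x9d x4=0x25  N=0 Z=0
after  1: x0=0x98 x1=0x2e x2=0x0b x3=0x9d x4=0x25  N=0 Z=0
after  2: x0=0x98 x1=0x2e x2=0x2e x3=0x9d x4=0x25  N=0 Z=0
after  3: x0=0x98 x1=0x6a x2=0x2e x3=0x9d x4=0x25  N=0 Z=0
after  4: x0=0xf7 x1=0x6a x2=0x2e x3=0x9d x4=0x25  N=1 Z=0
after  5: x0=0xf7 x1=0x25 x2=0x2e x3=0x9d x4=0x25  N=0 Z=0
after  6: x0=0xf7 x1=0x25 x2=0x2e x3=0xb8 x4=0x25  N=1 Z=0
-- IRQ taken; context saved, return-PC = 7 --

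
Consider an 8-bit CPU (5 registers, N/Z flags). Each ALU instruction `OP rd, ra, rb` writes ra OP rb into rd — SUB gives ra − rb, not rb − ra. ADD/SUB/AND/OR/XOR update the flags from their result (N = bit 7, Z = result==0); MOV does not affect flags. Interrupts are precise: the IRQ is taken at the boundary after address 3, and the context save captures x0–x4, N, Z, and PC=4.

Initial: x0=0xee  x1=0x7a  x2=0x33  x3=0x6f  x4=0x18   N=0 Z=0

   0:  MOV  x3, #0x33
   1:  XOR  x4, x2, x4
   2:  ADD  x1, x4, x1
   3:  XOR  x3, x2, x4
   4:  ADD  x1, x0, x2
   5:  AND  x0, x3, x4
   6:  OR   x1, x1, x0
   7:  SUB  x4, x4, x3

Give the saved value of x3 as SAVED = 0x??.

after  0: x0=0xee x1=0x7a x2=0x33 x3=0x33 x4=0x18  N=0 Z=0
after  1: x0=0xee x1=0x7a x2=0x33 x3=0x33 x4=0x2b  N=0 Z=0
after  2: x0=0xee x1=0xa5 x2=0x33 x3=0x33 x4=0x2b  N=1 Z=0
after  3: x0=0xee x1=0xa5 x2=0x33 x3=0x18 x4=0x2b  N=0 Z=0
-- IRQ taken; context saved, return-PC = 4 --

SAVED = 0x18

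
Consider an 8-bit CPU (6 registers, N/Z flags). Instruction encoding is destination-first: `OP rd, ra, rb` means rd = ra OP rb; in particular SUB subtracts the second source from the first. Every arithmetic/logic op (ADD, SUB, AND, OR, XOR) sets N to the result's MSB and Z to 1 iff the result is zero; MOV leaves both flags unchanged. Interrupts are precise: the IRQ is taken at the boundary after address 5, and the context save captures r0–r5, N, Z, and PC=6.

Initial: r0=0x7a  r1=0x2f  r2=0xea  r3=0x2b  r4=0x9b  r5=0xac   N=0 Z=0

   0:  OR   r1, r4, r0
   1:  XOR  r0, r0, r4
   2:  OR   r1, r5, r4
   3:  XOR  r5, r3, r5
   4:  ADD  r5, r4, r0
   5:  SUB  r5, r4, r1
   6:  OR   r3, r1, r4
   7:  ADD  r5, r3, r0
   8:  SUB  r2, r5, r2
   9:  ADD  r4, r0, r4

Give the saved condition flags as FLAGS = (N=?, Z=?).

after  0: r0=0x7a r1=0xfb r2=0xea r3=0x2b r4=0x9b r5=0xac  N=1 Z=0
after  1: r0=0xe1 r1=0xfb r2=0xea r3=0x2b r4=0x9b r5=0xac  N=1 Z=0
after  2: r0=0xe1 r1=0xbf r2=0xea r3=0x2b r4=0x9b r5=0xac  N=1 Z=0
after  3: r0=0xe1 r1=0xbf r2=0xea r3=0x2b r4=0x9b r5=0x87  N=1 Z=0
after  4: r0=0xe1 r1=0xbf r2=0xea r3=0x2b r4=0x9b r5=0x7c  N=0 Z=0
after  5: r0=0xe1 r1=0xbf r2=0xea r3=0x2b r4=0x9b r5=0xdc  N=1 Z=0
-- IRQ taken; context saved, return-PC = 6 --

FLAGS = (N=1, Z=0)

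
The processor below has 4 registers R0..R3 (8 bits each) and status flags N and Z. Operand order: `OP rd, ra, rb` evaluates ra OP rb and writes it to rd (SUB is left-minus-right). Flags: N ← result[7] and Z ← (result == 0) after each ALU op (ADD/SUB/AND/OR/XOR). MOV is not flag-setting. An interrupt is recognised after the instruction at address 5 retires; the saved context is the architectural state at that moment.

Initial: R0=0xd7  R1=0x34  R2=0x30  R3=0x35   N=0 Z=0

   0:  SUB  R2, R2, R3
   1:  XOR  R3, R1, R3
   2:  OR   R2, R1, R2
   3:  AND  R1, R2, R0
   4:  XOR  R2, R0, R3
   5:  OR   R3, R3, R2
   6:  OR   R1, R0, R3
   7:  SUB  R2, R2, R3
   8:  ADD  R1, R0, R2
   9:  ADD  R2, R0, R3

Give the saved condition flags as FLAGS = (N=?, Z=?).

after  0: R0=0xd7 R1=0x34 R2=0xfb R3=0x35  N=1 Z=0
after  1: R0=0xd7 R1=0x34 R2=0xfb R3=0x01  N=0 Z=0
after  2: R0=0xd7 R1=0x34 R2=0xff R3=0x01  N=1 Z=0
after  3: R0=0xd7 R1=0xd7 R2=0xff R3=0x01  N=1 Z=0
after  4: R0=0xd7 R1=0xd7 R2=0xd6 R3=0x01  N=1 Z=0
after  5: R0=0xd7 R1=0xd7 R2=0xd6 R3=0xd7  N=1 Z=0
-- IRQ taken; context saved, return-PC = 6 --

FLAGS = (N=1, Z=0)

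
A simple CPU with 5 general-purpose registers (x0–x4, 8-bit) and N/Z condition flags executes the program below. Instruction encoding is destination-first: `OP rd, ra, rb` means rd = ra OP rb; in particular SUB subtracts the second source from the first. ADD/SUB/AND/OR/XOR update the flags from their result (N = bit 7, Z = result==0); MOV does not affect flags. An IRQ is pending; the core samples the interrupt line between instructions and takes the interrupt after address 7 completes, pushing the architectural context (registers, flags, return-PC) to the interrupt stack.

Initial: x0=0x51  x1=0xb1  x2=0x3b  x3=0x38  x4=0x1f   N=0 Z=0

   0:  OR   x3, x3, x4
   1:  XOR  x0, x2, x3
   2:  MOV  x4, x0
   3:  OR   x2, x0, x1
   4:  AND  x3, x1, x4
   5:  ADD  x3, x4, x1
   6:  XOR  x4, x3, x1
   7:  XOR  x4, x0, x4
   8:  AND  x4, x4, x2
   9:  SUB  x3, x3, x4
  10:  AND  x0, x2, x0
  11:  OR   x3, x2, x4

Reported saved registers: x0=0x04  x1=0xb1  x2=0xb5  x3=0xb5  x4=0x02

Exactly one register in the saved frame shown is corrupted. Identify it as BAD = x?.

after  0: x0=0x51 x1=0xb1 x2=0x3b x3=0x3f x4=0x1f  N=0 Z=0
after  1: x0=0x04 x1=0xb1 x2=0x3b x3=0x3f x4=0x1f  N=0 Z=0
after  2: x0=0x04 x1=0xb1 x2=0x3b x3=0x3f x4=0x04  N=0 Z=0
after  3: x0=0x04 x1=0xb1 x2=0xb5 x3=0x3f x4=0x04  N=1 Z=0
after  4: x0=0x04 x1=0xb1 x2=0xb5 x3=0x00 x4=0x04  N=0 Z=1
after  5: x0=0x04 x1=0xb1 x2=0xb5 x3=0xb5 x4=0x04  N=1 Z=0
after  6: x0=0x04 x1=0xb1 x2=0xb5 x3=0xb5 x4=0x04  N=0 Z=0
after  7: x0=0x04 x1=0xb1 x2=0xb5 x3=0xb5 x4=0x00  N=0 Z=1
-- IRQ taken; context saved, return-PC = 8 --
mismatch: x4: reported 0x02 vs actual 0x00

BAD = x4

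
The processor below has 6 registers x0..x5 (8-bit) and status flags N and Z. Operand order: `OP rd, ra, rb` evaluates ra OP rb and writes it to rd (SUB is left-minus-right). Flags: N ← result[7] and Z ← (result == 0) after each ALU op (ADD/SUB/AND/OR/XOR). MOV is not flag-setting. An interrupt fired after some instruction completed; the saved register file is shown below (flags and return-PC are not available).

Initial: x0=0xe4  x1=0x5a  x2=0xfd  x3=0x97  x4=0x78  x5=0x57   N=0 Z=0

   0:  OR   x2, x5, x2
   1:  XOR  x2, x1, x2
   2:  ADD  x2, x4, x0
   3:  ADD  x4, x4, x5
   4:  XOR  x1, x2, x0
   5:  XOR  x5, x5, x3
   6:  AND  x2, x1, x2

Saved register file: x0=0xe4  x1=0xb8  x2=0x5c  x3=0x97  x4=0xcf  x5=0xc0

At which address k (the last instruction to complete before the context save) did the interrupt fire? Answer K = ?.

K = 5

after  0: x0=0xe4 x1=0x5a x2=0xff x3=0x97 x4=0x78 x5=0x57  N=1 Z=0
after  1: x0=0xe4 x1=0x5a x2=0xa5 x3=0x97 x4=0x78 x5=0x57  N=1 Z=0
after  2: x0=0xe4 x1=0x5a x2=0x5c x3=0x97 x4=0x78 x5=0x57  N=0 Z=0
after  3: x0=0xe4 x1=0x5a x2=0x5c x3=0x97 x4=0xcf x5=0x57  N=1 Z=0
after  4: x0=0xe4 x1=0xb8 x2=0x5c x3=0x97 x4=0xcf x5=0x57  N=1 Z=0
after  5: x0=0xe4 x1=0xb8 x2=0x5c x3=0x97 x4=0xcf x5=0xc0  N=1 Z=0
-- IRQ taken; context saved, return-PC = 6 --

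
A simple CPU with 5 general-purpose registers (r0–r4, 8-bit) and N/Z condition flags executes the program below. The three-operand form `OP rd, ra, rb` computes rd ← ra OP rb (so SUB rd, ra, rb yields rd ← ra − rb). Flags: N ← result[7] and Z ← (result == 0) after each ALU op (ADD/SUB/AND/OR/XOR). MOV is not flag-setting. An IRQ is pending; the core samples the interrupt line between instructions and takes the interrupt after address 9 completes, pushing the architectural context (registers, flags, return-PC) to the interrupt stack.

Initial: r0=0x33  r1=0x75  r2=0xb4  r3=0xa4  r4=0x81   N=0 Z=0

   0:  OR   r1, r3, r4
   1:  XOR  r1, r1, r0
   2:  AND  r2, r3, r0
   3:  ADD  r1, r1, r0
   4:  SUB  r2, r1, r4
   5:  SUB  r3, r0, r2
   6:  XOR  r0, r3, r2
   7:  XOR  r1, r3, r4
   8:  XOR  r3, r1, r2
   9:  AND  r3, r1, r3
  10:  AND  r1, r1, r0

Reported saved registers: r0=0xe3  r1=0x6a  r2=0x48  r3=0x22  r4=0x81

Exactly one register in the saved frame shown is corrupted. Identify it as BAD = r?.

after  0: r0=0x33 r1=0xa5 r2=0xb4 r3=0xa4 r4=0x81  N=1 Z=0
after  1: r0=0x33 r1=0x96 r2=0xb4 r3=0xa4 r4=0x81  N=1 Z=0
after  2: r0=0x33 r1=0x96 r2=0x20 r3=0xa4 r4=0x81  N=0 Z=0
after  3: r0=0x33 r1=0xc9 r2=0x20 r3=0xa4 r4=0x81  N=1 Z=0
after  4: r0=0x33 r1=0xc9 r2=0x48 r3=0xa4 r4=0x81  N=0 Z=0
after  5: r0=0x33 r1=0xc9 r2=0x48 r3=0xeb r4=0x81  N=1 Z=0
after  6: r0=0xa3 r1=0xc9 r2=0x48 r3=0xeb r4=0x81  N=1 Z=0
after  7: r0=0xa3 r1=0x6a r2=0x48 r3=0xeb r4=0x81  N=0 Z=0
after  8: r0=0xa3 r1=0x6a r2=0x48 r3=0x22 r4=0x81  N=0 Z=0
after  9: r0=0xa3 r1=0x6a r2=0x48 r3=0x22 r4=0x81  N=0 Z=0
-- IRQ taken; context saved, return-PC = 10 --
mismatch: r0: reported 0xe3 vs actual 0xa3

BAD = r0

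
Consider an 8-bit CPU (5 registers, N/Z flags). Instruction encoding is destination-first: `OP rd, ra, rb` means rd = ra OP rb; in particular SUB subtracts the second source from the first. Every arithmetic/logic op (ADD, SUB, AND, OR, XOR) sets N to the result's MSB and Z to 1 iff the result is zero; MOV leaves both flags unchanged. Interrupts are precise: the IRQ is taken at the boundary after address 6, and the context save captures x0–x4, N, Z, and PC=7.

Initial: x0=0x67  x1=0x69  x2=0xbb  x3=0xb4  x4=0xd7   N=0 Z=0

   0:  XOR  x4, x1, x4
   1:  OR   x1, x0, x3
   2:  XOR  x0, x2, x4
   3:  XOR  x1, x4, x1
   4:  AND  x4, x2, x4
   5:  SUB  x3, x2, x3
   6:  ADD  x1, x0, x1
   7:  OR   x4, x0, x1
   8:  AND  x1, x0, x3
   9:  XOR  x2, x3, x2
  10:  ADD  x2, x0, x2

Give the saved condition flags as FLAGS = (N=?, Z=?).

FLAGS = (N=0, Z=0)

after  0: x0=0x67 x1=0x69 x2=0xbb x3=0xb4 x4=0xbe  N=1 Z=0
after  1: x0=0x67 x1=0xf7 x2=0xbb x3=0xb4 x4=0xbe  N=1 Z=0
after  2: x0=0x05 x1=0xf7 x2=0xbb x3=0xb4 x4=0xbe  N=0 Z=0
after  3: x0=0x05 x1=0x49 x2=0xbb x3=0xb4 x4=0xbe  N=0 Z=0
after  4: x0=0x05 x1=0x49 x2=0xbb x3=0xb4 x4=0xba  N=1 Z=0
after  5: x0=0x05 x1=0x49 x2=0xbb x3=0x07 x4=0xba  N=0 Z=0
after  6: x0=0x05 x1=0x4e x2=0xbb x3=0x07 x4=0xba  N=0 Z=0
-- IRQ taken; context saved, return-PC = 7 --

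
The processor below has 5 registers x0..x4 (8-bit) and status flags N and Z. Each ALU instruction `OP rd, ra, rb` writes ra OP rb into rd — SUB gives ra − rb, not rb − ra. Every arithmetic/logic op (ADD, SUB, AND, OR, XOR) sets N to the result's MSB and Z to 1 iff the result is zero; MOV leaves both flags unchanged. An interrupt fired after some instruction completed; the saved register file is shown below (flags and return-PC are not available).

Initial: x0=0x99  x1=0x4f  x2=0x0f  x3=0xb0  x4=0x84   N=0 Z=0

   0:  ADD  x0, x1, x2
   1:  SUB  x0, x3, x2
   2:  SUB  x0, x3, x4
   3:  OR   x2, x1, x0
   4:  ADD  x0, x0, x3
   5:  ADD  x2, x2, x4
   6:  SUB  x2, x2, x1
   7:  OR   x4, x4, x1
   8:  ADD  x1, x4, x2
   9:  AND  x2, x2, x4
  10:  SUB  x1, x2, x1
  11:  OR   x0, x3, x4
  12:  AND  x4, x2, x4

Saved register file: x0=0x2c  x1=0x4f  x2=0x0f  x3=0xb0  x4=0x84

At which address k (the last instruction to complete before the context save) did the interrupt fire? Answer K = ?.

K = 2

after  0: x0=0x5e x1=0x4f x2=0x0f x3=0xb0 x4=0x84  N=0 Z=0
after  1: x0=0xa1 x1=0x4f x2=0x0f x3=0xb0 x4=0x84  N=1 Z=0
after  2: x0=0x2c x1=0x4f x2=0x0f x3=0xb0 x4=0x84  N=0 Z=0
-- IRQ taken; context saved, return-PC = 3 --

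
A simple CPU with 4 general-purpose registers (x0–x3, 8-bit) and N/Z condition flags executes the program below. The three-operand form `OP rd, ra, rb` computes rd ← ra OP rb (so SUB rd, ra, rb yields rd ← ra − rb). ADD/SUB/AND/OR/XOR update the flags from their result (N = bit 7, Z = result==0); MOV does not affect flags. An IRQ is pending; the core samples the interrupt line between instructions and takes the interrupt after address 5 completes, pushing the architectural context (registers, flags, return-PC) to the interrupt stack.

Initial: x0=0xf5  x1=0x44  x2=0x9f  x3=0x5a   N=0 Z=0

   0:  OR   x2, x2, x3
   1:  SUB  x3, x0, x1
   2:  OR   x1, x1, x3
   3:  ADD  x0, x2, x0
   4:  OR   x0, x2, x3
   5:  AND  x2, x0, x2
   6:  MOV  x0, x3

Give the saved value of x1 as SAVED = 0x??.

SAVED = 0xf5

after  0: x0=0xf5 x1=0x44 x2=0xdf x3=0x5a  N=1 Z=0
after  1: x0=0xf5 x1=0x44 x2=0xdf x3=0xb1  N=1 Z=0
after  2: x0=0xf5 x1=0xf5 x2=0xdf x3=0xb1  N=1 Z=0
after  3: x0=0xd4 x1=0xf5 x2=0xdf x3=0xb1  N=1 Z=0
after  4: x0=0xff x1=0xf5 x2=0xdf x3=0xb1  N=1 Z=0
after  5: x0=0xff x1=0xf5 x2=0xdf x3=0xb1  N=1 Z=0
-- IRQ taken; context saved, return-PC = 6 --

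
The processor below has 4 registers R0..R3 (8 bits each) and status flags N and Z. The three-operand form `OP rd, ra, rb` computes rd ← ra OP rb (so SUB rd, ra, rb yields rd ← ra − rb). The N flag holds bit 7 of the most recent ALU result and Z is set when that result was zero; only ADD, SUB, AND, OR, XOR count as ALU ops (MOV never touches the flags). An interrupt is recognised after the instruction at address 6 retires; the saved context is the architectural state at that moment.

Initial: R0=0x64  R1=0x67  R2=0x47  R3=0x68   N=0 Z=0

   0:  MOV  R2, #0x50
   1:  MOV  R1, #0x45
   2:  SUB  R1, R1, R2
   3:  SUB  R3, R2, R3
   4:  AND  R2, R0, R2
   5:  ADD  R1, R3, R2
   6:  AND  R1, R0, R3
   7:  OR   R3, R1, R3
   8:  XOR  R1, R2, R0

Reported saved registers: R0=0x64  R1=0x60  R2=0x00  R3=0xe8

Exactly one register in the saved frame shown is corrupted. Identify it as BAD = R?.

BAD = R2

after  0: R0=0x64 R1=0x67 R2=0x50 R3=0x68  N=0 Z=0
after  1: R0=0x64 R1=0x45 R2=0x50 R3=0x68  N=0 Z=0
after  2: R0=0x64 R1=0xf5 R2=0x50 R3=0x68  N=1 Z=0
after  3: R0=0x64 R1=0xf5 R2=0x50 R3=0xe8  N=1 Z=0
after  4: R0=0x64 R1=0xf5 R2=0x40 R3=0xe8  N=0 Z=0
after  5: R0=0x64 R1=0x28 R2=0x40 R3=0xe8  N=0 Z=0
after  6: R0=0x64 R1=0x60 R2=0x40 R3=0xe8  N=0 Z=0
-- IRQ taken; context saved, return-PC = 7 --
mismatch: R2: reported 0x00 vs actual 0x40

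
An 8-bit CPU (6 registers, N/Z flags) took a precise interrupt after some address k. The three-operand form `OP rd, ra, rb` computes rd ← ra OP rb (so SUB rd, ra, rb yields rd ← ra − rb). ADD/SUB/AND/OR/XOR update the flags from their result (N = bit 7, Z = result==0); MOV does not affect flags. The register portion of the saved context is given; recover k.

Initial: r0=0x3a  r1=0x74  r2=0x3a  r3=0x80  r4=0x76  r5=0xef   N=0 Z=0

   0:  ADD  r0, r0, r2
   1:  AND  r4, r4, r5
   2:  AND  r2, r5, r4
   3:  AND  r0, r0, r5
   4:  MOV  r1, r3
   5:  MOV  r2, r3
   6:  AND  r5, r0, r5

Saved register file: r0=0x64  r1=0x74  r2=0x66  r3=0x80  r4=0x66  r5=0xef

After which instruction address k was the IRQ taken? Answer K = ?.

K = 3

after  0: r0=0x74 r1=0x74 r2=0x3a r3=0x80 r4=0x76 r5=0xef  N=0 Z=0
after  1: r0=0x74 r1=0x74 r2=0x3a r3=0x80 r4=0x66 r5=0xef  N=0 Z=0
after  2: r0=0x74 r1=0x74 r2=0x66 r3=0x80 r4=0x66 r5=0xef  N=0 Z=0
after  3: r0=0x64 r1=0x74 r2=0x66 r3=0x80 r4=0x66 r5=0xef  N=0 Z=0
-- IRQ taken; context saved, return-PC = 4 --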